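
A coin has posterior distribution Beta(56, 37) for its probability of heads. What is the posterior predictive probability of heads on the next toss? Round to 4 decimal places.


Posterior predictive = E[theta] = alpha/(alpha+beta)
= 56/93
= 0.6022

0.6022


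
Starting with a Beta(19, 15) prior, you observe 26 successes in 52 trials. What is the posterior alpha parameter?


For a Beta-Binomial conjugate model:
Posterior alpha = prior alpha + number of successes
= 19 + 26 = 45

45


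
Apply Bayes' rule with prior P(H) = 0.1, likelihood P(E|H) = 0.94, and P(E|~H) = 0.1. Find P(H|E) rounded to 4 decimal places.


Step 1: Compute marginal P(E) = P(E|H)P(H) + P(E|~H)P(~H)
= 0.94*0.1 + 0.1*0.9 = 0.184
Step 2: P(H|E) = P(E|H)P(H)/P(E) = 0.094/0.184
= 0.5109

0.5109


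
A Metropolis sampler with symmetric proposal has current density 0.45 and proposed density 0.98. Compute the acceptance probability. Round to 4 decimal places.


For symmetric proposals, acceptance = min(1, pi(x*)/pi(x))
= min(1, 0.98/0.45)
= min(1, 2.1778) = 1.0

1.0


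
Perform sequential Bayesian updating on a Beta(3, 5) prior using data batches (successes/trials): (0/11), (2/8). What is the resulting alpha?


Accumulate successes: 2
Posterior alpha = prior alpha + sum of successes
= 3 + 2 = 5

5


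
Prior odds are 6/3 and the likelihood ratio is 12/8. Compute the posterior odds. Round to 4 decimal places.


Posterior odds = prior odds * likelihood ratio
= (6/3) * (12/8)
= 72 / 24
= 3.0

3.0


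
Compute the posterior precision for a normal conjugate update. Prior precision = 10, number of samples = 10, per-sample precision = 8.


tau_post = tau_0 + n * tau
= 10 + 10 * 8 = 90

90


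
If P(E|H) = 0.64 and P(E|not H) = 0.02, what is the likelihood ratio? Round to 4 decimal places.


Likelihood ratio = P(E|H) / P(E|not H)
= 0.64 / 0.02
= 32.0

32.0


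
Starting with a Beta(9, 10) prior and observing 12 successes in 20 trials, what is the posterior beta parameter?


Posterior beta = prior beta + failures
Failures = 20 - 12 = 8
beta_post = 10 + 8 = 18

18


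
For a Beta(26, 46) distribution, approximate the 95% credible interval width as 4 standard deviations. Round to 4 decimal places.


Variance of Beta(a,b) = ab / ((a+b)^2 * (a+b+1))
= 26*46 / ((72)^2 * 73)
= 0.0032
SD = sqrt(0.0032) = 0.0562
Width = 4 * SD = 0.2249

0.2249


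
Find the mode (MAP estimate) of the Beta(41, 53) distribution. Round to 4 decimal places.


For Beta(a,b) with a,b > 1:
Mode = (a-1)/(a+b-2) = (41-1)/(94-2)
= 40/92 = 0.4348

0.4348


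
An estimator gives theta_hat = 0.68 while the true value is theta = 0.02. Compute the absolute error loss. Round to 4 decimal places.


The absolute error loss is |theta_hat - theta|
= |0.68 - 0.02|
= 0.66

0.66


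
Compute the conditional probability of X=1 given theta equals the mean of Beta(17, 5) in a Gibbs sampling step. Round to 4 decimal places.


Mean of Beta(17, 5) = 0.7727
P(X=1 | theta=0.7727) = 0.7727

0.7727


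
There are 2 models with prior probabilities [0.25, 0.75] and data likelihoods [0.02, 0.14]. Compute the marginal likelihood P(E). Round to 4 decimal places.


P(E) = sum over models of P(M_i) * P(E|M_i)
= 0.25*0.02 + 0.75*0.14
= 0.11

0.11


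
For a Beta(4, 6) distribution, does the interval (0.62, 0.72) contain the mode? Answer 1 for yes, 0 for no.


Mode of Beta(a,b) = (a-1)/(a+b-2)
= (4-1)/(4+6-2) = 0.375
Check: 0.62 <= 0.375 <= 0.72?
Result: 0

0


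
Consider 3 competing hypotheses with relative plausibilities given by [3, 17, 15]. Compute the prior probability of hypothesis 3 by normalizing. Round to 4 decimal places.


Sum of weights = 3 + 17 + 15 = 35
Normalized prior for H3 = 15 / 35
= 0.4286

0.4286


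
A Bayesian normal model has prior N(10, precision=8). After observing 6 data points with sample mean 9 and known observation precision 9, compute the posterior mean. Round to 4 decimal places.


Posterior mean = (prior_precision * prior_mean + n * data_precision * data_mean) / (prior_precision + n * data_precision)
Numerator = 8*10 + 6*9*9 = 566
Denominator = 8 + 6*9 = 62
Posterior mean = 9.129

9.129


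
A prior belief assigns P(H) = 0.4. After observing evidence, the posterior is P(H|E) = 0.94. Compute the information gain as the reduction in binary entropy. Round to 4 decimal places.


H(prior) = -0.4*log2(0.4) - 0.6*log2(0.6)
= 0.971
H(post) = -0.94*log2(0.94) - 0.06*log2(0.06)
= 0.3274
IG = 0.971 - 0.3274 = 0.6435

0.6435


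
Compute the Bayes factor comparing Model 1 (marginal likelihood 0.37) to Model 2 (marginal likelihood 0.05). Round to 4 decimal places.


BF12 = marginal likelihood of M1 / marginal likelihood of M2
= 0.37/0.05
= 7.4

7.4


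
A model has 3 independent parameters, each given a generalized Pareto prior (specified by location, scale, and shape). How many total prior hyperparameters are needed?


Each generalized Pareto prior needs 3 hyperparameters (location, scale, and shape).
Total = 3 * 3 = 9

9


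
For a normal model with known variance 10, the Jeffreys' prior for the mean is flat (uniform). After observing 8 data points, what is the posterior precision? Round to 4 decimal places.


Jeffreys' prior for normal mean (known variance) is flat.
Prior precision = 0.
Posterior precision = prior_prec + n/sigma^2 = 0 + 8/10
= 0.8

0.8


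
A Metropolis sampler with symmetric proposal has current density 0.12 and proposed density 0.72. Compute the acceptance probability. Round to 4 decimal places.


For symmetric proposals, acceptance = min(1, pi(x*)/pi(x))
= min(1, 0.72/0.12)
= min(1, 6.0) = 1.0

1.0


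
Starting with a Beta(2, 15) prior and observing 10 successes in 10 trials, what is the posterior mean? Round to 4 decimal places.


Posterior parameters: alpha = 2 + 10 = 12
beta = 15 + 0 = 15
Posterior mean = alpha / (alpha + beta) = 12 / 27
= 0.4444

0.4444


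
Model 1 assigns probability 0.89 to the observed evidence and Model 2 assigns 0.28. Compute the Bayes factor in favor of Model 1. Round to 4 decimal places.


BF = P(data|M1) / P(data|M2)
= 0.89 / 0.28 = 3.1786

3.1786


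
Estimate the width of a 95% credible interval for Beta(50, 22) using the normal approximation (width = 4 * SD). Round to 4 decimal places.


For Beta(a,b): Var = ab/((a+b)^2(a+b+1))
Var = 0.0029, SD = 0.0539
Approximate 95% CI width = 4 * 0.0539 = 0.2157

0.2157


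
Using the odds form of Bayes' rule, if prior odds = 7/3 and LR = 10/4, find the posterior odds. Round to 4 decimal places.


Bayes' rule in odds form: posterior odds = prior odds * LR
= (7 * 10) / (3 * 4)
= 70/12 = 5.8333

5.8333


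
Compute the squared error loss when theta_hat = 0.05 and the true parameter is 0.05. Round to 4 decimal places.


L = (theta_hat - theta_true)^2
= (0.05 - 0.05)^2
= 0.0^2 = 0.0

0.0


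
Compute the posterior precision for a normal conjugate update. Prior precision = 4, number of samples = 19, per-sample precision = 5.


tau_post = tau_0 + n * tau
= 4 + 19 * 5 = 99

99


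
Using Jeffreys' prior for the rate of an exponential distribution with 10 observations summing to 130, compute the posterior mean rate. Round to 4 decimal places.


Jeffreys' prior leads to posterior Gamma(10, 130).
Mean = 10/130 = 0.0769

0.0769


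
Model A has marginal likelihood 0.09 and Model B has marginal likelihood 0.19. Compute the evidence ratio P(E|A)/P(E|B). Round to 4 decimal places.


Evidence ratio = P(E|A) / P(E|B)
= 0.09 / 0.19
= 0.4737

0.4737


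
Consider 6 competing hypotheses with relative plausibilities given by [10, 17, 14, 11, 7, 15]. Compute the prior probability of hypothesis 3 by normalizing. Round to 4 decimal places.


Sum of weights = 10 + 17 + 14 + 11 + 7 + 15 = 74
Normalized prior for H3 = 14 / 74
= 0.1892

0.1892


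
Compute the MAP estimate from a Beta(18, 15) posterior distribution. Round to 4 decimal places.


MAP = mode of Beta distribution
= (alpha - 1)/(alpha + beta - 2)
= (18-1)/(18+15-2)
= 17/31 = 0.5484

0.5484


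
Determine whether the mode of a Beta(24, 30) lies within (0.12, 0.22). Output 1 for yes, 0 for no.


First find the mode: (a-1)/(a+b-2) = 0.4423
Is 0.4423 in (0.12, 0.22)? 0

0


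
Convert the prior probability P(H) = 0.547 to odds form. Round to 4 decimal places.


P(not H) = 1 - 0.547 = 0.453
Odds = 0.547 / 0.453 = 1.2075

1.2075


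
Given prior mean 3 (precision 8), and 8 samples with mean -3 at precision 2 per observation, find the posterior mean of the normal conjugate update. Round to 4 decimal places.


The posterior mean is a precision-weighted average of prior and data.
Post. prec. = 8 + 16 = 24
Post. mean = (24 + -48)/24 = -24/24 = -1.0

-1.0


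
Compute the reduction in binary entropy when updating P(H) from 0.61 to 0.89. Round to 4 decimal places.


H_before = -p*log2(p) - (1-p)*log2(1-p) for p=0.61: 0.9648
H_after for p=0.89: 0.4999
Reduction = 0.9648 - 0.4999 = 0.4649

0.4649


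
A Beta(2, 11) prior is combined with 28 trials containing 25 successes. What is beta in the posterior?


In conjugate updating:
beta_posterior = beta_prior + (n - k)
= 11 + (28 - 25)
= 11 + 3 = 14

14


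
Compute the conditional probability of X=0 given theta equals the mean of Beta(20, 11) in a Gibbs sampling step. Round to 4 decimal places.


Mean of Beta(20, 11) = 0.6452
P(X=0 | theta=0.6452) = 0.3548

0.3548


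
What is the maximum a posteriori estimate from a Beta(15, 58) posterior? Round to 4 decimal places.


The MAP estimate equals the mode of the distribution.
Mode of Beta(a,b) = (a-1)/(a+b-2)
= 14/71
= 0.1972

0.1972


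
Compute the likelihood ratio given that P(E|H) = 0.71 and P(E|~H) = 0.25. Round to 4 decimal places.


LR = P(E|H) / P(E|~H)
= 0.71 / 0.25 = 2.84

2.84


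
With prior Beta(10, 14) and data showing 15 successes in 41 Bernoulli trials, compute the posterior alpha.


Conjugate update: alpha_posterior = alpha_prior + k
= 10 + 15 = 25

25


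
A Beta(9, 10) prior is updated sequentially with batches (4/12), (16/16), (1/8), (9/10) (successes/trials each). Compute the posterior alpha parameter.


Sequential conjugate updating is equivalent to a single batch update.
Total successes across all batches = 30
alpha_posterior = alpha_prior + total_successes = 9 + 30
= 39

39


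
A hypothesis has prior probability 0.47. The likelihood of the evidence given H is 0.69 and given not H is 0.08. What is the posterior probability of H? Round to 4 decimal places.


Using Bayes' theorem:
P(E) = 0.47 * 0.69 + 0.53 * 0.08
P(E) = 0.3667
P(H|E) = (0.47 * 0.69) / 0.3667 = 0.8844

0.8844


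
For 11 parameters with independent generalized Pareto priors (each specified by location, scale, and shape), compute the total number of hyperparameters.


A generalized Pareto prior has 3 hyperparameters per parameter.
Total = 11 * 3 = 33

33


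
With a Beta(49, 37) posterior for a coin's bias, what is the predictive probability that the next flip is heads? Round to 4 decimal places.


The predictive probability equals the posterior mean.
P(next = heads) = alpha / (alpha + beta)
= 49 / 86 = 0.5698

0.5698


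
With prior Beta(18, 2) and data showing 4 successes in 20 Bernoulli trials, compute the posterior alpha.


Conjugate update: alpha_posterior = alpha_prior + k
= 18 + 4 = 22

22


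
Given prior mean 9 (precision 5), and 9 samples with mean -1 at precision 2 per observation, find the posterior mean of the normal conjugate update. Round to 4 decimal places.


The posterior mean is a precision-weighted average of prior and data.
Post. prec. = 5 + 18 = 23
Post. mean = (45 + -18)/23 = 27/23 = 1.1739

1.1739


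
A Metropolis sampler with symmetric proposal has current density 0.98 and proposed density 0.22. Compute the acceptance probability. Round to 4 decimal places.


For symmetric proposals, acceptance = min(1, pi(x*)/pi(x))
= min(1, 0.22/0.98)
= min(1, 0.2245) = 0.2245

0.2245


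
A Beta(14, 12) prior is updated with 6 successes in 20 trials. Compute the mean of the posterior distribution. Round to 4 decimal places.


After update: Beta(20, 26)
Mean = 20 / (20 + 26) = 20 / 46
= 0.4348

0.4348


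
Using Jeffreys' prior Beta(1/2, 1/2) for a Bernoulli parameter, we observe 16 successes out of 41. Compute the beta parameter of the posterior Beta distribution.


Conjugate update: Beta(0.5 + k, 0.5 + n - k).
k = 16, n - k = 25
Posterior beta = 0.5 + (n - k) = 0.5 + 25 = 25.5

25.5


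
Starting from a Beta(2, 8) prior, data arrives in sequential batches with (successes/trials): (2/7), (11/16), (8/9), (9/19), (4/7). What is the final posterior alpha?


In sequential Bayesian updating, we sum all successes.
Total successes = 34
Final alpha = 2 + 34 = 36

36


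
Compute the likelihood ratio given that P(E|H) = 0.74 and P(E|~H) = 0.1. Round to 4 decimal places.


LR = P(E|H) / P(E|~H)
= 0.74 / 0.1 = 7.4

7.4


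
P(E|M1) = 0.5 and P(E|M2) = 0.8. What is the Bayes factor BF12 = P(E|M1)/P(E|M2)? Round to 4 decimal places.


Bayes factor BF12 = P(E|M1) / P(E|M2)
= 0.5 / 0.8
= 0.625

0.625


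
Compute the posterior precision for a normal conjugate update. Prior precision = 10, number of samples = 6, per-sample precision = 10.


tau_post = tau_0 + n * tau
= 10 + 6 * 10 = 70

70


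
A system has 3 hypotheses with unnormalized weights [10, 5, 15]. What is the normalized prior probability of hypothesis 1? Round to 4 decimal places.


The normalized prior is the weight divided by the total.
Total weight = 30
P(H1) = 10 / 30 = 0.3333

0.3333


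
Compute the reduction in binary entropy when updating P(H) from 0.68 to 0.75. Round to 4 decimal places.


H_before = -p*log2(p) - (1-p)*log2(1-p) for p=0.68: 0.9044
H_after for p=0.75: 0.8113
Reduction = 0.9044 - 0.8113 = 0.0931

0.0931


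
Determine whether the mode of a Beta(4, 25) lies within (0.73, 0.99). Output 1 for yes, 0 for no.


First find the mode: (a-1)/(a+b-2) = 0.1111
Is 0.1111 in (0.73, 0.99)? 0

0


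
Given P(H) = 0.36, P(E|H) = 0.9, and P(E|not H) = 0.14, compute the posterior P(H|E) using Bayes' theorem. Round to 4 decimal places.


By Bayes' theorem: P(H|E) = P(E|H)*P(H) / P(E)
P(E) = P(E|H)*P(H) + P(E|not H)*P(not H)
P(E) = 0.9*0.36 + 0.14*0.64 = 0.4136
P(H|E) = 0.9*0.36 / 0.4136 = 0.7834

0.7834


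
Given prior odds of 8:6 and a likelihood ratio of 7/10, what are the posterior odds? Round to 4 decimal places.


Posterior odds = prior odds * LR
Prior odds = 8/6 = 1.3333
LR = 7/10 = 0.7
Posterior odds = 1.3333 * 0.7 = 0.9333

0.9333


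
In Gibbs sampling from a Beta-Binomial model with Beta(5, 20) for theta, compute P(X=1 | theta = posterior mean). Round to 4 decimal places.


Posterior mean = alpha/(alpha+beta) = 5/25 = 0.2
P(X=1|theta=mean) = theta = 0.2

0.2


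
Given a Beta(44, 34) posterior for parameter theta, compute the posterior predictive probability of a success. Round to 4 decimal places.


For a Beta-Bernoulli model, the predictive probability is the mean:
P(success) = 44/(44+34) = 44/78 = 0.5641

0.5641


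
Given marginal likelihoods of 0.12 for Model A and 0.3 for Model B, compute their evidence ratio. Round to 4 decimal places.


Ratio = ML(A) / ML(B) = 0.12/0.3
= 0.4

0.4


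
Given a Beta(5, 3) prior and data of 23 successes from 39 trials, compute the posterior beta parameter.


Number of failures = 39 - 23 = 16
Posterior beta = 3 + 16 = 19

19


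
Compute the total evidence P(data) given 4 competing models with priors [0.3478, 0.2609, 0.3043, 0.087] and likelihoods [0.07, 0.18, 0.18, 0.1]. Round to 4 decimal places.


Marginal likelihood = sum P(model_i) * P(data|model_i)
Model 1: 0.3478 * 0.07 = 0.0243
Model 2: 0.2609 * 0.18 = 0.047
Model 3: 0.3043 * 0.18 = 0.0548
Model 4: 0.087 * 0.1 = 0.0087
Total = 0.1348

0.1348


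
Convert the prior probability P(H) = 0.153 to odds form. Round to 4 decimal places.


P(not H) = 1 - 0.153 = 0.847
Odds = 0.153 / 0.847 = 0.1806

0.1806


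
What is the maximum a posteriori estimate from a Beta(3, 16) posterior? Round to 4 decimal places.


The MAP estimate equals the mode of the distribution.
Mode of Beta(a,b) = (a-1)/(a+b-2)
= 2/17
= 0.1176

0.1176


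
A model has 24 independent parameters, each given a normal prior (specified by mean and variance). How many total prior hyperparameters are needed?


Each normal prior needs 2 hyperparameters (mean and variance).
Total = 2 * 24 = 48

48


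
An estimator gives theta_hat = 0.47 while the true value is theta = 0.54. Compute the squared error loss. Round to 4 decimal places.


The squared error loss is (theta_hat - theta)^2
= (0.47 - 0.54)^2
= (-0.07)^2 = 0.0049

0.0049


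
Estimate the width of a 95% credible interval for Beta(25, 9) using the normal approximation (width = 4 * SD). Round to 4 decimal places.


For Beta(a,b): Var = ab/((a+b)^2(a+b+1))
Var = 0.0056, SD = 0.0746
Approximate 95% CI width = 4 * 0.0746 = 0.2983

0.2983


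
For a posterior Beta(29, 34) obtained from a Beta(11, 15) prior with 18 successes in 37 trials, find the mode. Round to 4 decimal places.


Mode = (alpha - 1) / (alpha + beta - 2)
= 28 / 61
= 0.459

0.459


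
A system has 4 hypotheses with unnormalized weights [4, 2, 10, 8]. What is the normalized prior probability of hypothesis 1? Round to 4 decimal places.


The normalized prior is the weight divided by the total.
Total weight = 24
P(H1) = 4 / 24 = 0.1667

0.1667


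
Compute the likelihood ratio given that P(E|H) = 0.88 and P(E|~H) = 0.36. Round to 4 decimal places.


LR = P(E|H) / P(E|~H)
= 0.88 / 0.36 = 2.4444

2.4444


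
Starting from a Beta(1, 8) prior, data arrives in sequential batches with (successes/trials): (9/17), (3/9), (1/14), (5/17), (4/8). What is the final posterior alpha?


In sequential Bayesian updating, we sum all successes.
Total successes = 22
Final alpha = 1 + 22 = 23

23


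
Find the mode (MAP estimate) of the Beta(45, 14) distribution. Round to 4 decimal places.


For Beta(a,b) with a,b > 1:
Mode = (a-1)/(a+b-2) = (45-1)/(59-2)
= 44/57 = 0.7719

0.7719


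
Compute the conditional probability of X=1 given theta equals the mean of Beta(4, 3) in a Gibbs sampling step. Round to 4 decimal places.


Mean of Beta(4, 3) = 0.5714
P(X=1 | theta=0.5714) = 0.5714

0.5714


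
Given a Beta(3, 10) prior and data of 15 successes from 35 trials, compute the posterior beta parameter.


Number of failures = 35 - 15 = 20
Posterior beta = 10 + 20 = 30

30


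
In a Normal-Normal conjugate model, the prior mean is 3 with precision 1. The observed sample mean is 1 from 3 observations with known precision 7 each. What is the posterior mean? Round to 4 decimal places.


Posterior precision = tau0 + n*tau = 1 + 3*7 = 22
Posterior mean = (tau0*mu0 + n*tau*xbar) / posterior_precision
= (1*3 + 3*7*1) / 22
= 24 / 22 = 1.0909

1.0909


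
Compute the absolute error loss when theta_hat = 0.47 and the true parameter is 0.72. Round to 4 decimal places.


L = |theta_hat - theta_true|
= |0.47 - 0.72| = 0.25

0.25


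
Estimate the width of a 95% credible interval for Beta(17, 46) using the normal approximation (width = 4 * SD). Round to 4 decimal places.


For Beta(a,b): Var = ab/((a+b)^2(a+b+1))
Var = 0.0031, SD = 0.0555
Approximate 95% CI width = 4 * 0.0555 = 0.2219

0.2219


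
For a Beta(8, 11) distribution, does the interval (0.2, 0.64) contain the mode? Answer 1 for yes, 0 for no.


Mode of Beta(a,b) = (a-1)/(a+b-2)
= (8-1)/(8+11-2) = 0.4118
Check: 0.2 <= 0.4118 <= 0.64?
Result: 1

1


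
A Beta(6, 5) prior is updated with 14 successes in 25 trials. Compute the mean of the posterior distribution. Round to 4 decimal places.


After update: Beta(20, 16)
Mean = 20 / (20 + 16) = 20 / 36
= 0.5556

0.5556


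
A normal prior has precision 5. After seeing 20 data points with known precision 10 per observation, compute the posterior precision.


In the conjugate normal model, precisions add:
tau_posterior = tau_prior + n * tau_data
= 5 + 20*10 = 205

205


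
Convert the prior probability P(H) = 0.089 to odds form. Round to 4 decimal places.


P(not H) = 1 - 0.089 = 0.911
Odds = 0.089 / 0.911 = 0.0977

0.0977


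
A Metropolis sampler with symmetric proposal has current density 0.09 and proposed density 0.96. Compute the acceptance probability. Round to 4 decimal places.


For symmetric proposals, acceptance = min(1, pi(x*)/pi(x))
= min(1, 0.96/0.09)
= min(1, 10.6667) = 1.0

1.0


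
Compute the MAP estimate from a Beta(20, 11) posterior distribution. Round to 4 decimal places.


MAP = mode of Beta distribution
= (alpha - 1)/(alpha + beta - 2)
= (20-1)/(20+11-2)
= 19/29 = 0.6552

0.6552


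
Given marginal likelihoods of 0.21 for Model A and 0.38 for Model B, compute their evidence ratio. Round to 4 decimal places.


Ratio = ML(A) / ML(B) = 0.21/0.38
= 0.5526

0.5526


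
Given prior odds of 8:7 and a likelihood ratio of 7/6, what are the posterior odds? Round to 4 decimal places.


Posterior odds = prior odds * LR
Prior odds = 8/7 = 1.1429
LR = 7/6 = 1.1667
Posterior odds = 1.1429 * 1.1667 = 1.3333

1.3333


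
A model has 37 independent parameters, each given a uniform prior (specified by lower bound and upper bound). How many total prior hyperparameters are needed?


Each uniform prior needs 2 hyperparameters (lower bound and upper bound).
Total = 2 * 37 = 74

74


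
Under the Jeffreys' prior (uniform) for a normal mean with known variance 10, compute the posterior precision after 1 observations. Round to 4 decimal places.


Prior precision = 0 (flat prior).
Post. prec. = 0 + n/var = 1/10 = 0.1

0.1


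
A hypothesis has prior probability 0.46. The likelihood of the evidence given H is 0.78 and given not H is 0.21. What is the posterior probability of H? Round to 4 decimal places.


Using Bayes' theorem:
P(E) = 0.46 * 0.78 + 0.54 * 0.21
P(E) = 0.4722
P(H|E) = (0.46 * 0.78) / 0.4722 = 0.7598

0.7598


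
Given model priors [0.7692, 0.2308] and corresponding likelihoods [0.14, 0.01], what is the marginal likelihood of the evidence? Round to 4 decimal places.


P(E) = sum_i P(M_i) P(E|M_i)
= 0.1077 + 0.0023
= 0.11

0.11


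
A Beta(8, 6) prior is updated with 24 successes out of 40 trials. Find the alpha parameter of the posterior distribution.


In the Beta-Binomial conjugate update:
alpha_post = alpha_prior + successes
= 8 + 24
= 32

32


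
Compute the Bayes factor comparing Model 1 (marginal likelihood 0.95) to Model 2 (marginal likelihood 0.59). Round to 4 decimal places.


BF12 = marginal likelihood of M1 / marginal likelihood of M2
= 0.95/0.59
= 1.6102

1.6102


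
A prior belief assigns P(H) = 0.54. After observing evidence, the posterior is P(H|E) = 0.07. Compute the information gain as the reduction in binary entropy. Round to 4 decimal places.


H(prior) = -0.54*log2(0.54) - 0.46*log2(0.46)
= 0.9954
H(post) = -0.07*log2(0.07) - 0.93*log2(0.93)
= 0.3659
IG = 0.9954 - 0.3659 = 0.6295

0.6295


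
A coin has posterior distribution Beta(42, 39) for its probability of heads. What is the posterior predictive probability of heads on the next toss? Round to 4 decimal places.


Posterior predictive = E[theta] = alpha/(alpha+beta)
= 42/81
= 0.5185

0.5185


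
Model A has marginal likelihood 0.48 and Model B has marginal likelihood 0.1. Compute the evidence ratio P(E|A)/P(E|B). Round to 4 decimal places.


Evidence ratio = P(E|A) / P(E|B)
= 0.48 / 0.1
= 4.8

4.8


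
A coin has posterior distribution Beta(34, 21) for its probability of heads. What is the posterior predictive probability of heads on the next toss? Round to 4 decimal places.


Posterior predictive = E[theta] = alpha/(alpha+beta)
= 34/55
= 0.6182

0.6182


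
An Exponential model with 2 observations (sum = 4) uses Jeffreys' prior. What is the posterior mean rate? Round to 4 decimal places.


Posterior Gamma(2, 4)
E[lambda] = 2/4 = 0.5

0.5


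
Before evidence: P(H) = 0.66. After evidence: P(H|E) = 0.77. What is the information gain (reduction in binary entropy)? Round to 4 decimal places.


Prior entropy = 0.9248
Posterior entropy = 0.778
Information gain = 0.9248 - 0.778 = 0.1468

0.1468


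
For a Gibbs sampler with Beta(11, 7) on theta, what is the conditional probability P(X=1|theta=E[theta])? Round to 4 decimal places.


E[theta] = 11/(11+7) = 0.6111
P(X=1|theta) = theta = 0.6111

0.6111


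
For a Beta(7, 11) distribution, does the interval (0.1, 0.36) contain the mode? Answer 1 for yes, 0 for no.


Mode of Beta(a,b) = (a-1)/(a+b-2)
= (7-1)/(7+11-2) = 0.375
Check: 0.1 <= 0.375 <= 0.36?
Result: 0

0


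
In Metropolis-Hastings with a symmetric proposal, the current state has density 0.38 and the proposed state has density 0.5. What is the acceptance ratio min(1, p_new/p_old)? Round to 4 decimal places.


Ratio = p_new / p_old = 0.5 / 0.38 = 1.3158
Acceptance = min(1, 1.3158) = 1.0

1.0


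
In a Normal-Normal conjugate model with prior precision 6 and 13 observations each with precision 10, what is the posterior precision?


Posterior precision = prior precision + n * observation precision
= 6 + 13 * 10
= 6 + 130 = 136

136


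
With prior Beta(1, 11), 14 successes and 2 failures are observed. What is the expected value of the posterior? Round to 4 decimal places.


Posterior = Beta(15, 13)
E[theta] = alpha/(alpha+beta)
= 15/28 = 0.5357

0.5357


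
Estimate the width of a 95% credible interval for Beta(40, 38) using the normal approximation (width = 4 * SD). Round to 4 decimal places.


For Beta(a,b): Var = ab/((a+b)^2(a+b+1))
Var = 0.0032, SD = 0.0562
Approximate 95% CI width = 4 * 0.0562 = 0.2249

0.2249


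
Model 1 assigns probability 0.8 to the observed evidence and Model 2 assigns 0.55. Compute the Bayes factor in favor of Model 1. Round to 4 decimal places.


BF = P(data|M1) / P(data|M2)
= 0.8 / 0.55 = 1.4545

1.4545


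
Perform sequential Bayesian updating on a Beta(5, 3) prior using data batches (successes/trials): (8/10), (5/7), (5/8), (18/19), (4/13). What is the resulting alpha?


Accumulate successes: 40
Posterior alpha = prior alpha + sum of successes
= 5 + 40 = 45

45


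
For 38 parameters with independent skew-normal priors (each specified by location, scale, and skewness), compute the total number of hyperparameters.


A skew-normal prior has 3 hyperparameters per parameter.
Total = 38 * 3 = 114

114


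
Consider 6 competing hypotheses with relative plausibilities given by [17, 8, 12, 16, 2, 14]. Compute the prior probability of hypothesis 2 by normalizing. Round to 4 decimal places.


Sum of weights = 17 + 8 + 12 + 16 + 2 + 14 = 69
Normalized prior for H2 = 8 / 69
= 0.1159

0.1159


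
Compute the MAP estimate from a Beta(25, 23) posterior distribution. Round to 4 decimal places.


MAP = mode of Beta distribution
= (alpha - 1)/(alpha + beta - 2)
= (25-1)/(25+23-2)
= 24/46 = 0.5217

0.5217


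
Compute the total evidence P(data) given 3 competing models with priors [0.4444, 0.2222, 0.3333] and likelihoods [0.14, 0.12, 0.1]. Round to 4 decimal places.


Marginal likelihood = sum P(model_i) * P(data|model_i)
Model 1: 0.4444 * 0.14 = 0.0622
Model 2: 0.2222 * 0.12 = 0.0267
Model 3: 0.3333 * 0.1 = 0.0333
Total = 0.1222

0.1222


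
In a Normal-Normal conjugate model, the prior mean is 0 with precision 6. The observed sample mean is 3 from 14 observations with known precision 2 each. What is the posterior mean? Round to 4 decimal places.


Posterior precision = tau0 + n*tau = 6 + 14*2 = 34
Posterior mean = (tau0*mu0 + n*tau*xbar) / posterior_precision
= (6*0 + 14*2*3) / 34
= 84 / 34 = 2.4706

2.4706


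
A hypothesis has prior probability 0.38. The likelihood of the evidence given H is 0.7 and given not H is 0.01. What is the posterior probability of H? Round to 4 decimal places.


Using Bayes' theorem:
P(E) = 0.38 * 0.7 + 0.62 * 0.01
P(E) = 0.2722
P(H|E) = (0.38 * 0.7) / 0.2722 = 0.9772

0.9772


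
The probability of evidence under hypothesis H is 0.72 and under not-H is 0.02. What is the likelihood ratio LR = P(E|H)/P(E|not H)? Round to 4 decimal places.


LR = 0.72 / 0.02
= 36.0

36.0


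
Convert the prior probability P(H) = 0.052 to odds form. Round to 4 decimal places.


P(not H) = 1 - 0.052 = 0.948
Odds = 0.052 / 0.948 = 0.0549

0.0549


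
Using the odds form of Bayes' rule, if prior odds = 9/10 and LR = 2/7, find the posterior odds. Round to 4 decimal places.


Bayes' rule in odds form: posterior odds = prior odds * LR
= (9 * 2) / (10 * 7)
= 18/70 = 0.2571

0.2571


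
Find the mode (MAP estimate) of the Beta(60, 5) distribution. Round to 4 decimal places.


For Beta(a,b) with a,b > 1:
Mode = (a-1)/(a+b-2) = (60-1)/(65-2)
= 59/63 = 0.9365

0.9365


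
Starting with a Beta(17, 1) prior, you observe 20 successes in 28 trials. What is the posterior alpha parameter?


For a Beta-Binomial conjugate model:
Posterior alpha = prior alpha + number of successes
= 17 + 20 = 37

37


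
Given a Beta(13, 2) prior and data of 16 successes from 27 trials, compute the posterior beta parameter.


Number of failures = 27 - 16 = 11
Posterior beta = 2 + 11 = 13

13


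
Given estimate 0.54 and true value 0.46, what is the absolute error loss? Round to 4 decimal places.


Absolute error = |estimate - true|
= |0.08| = 0.08

0.08


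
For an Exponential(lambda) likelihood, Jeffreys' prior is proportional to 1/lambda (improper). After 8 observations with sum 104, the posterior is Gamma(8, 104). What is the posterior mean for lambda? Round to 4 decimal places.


Posterior = Gamma(n, sum_x) = Gamma(8, 104)
Posterior mean = shape/rate = 8/104
= 0.0769

0.0769


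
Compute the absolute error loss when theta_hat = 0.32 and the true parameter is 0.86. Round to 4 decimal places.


L = |theta_hat - theta_true|
= |0.32 - 0.86| = 0.54

0.54


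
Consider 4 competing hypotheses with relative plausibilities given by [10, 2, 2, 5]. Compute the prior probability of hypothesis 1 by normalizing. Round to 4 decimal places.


Sum of weights = 10 + 2 + 2 + 5 = 19
Normalized prior for H1 = 10 / 19
= 0.5263

0.5263


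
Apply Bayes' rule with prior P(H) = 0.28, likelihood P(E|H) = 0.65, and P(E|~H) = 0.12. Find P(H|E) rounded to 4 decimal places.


Step 1: Compute marginal P(E) = P(E|H)P(H) + P(E|~H)P(~H)
= 0.65*0.28 + 0.12*0.72 = 0.2684
Step 2: P(H|E) = P(E|H)P(H)/P(E) = 0.182/0.2684
= 0.6781

0.6781


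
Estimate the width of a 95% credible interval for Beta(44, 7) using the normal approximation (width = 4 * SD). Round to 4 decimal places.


For Beta(a,b): Var = ab/((a+b)^2(a+b+1))
Var = 0.0023, SD = 0.0477
Approximate 95% CI width = 4 * 0.0477 = 0.1909

0.1909


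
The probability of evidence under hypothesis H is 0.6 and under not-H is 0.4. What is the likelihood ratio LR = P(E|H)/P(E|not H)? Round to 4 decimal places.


LR = 0.6 / 0.4
= 1.5

1.5


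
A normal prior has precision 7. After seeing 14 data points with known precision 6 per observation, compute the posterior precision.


In the conjugate normal model, precisions add:
tau_posterior = tau_prior + n * tau_data
= 7 + 14*6 = 91

91


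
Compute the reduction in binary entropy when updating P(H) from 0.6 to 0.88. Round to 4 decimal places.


H_before = -p*log2(p) - (1-p)*log2(1-p) for p=0.6: 0.971
H_after for p=0.88: 0.5294
Reduction = 0.971 - 0.5294 = 0.4416

0.4416


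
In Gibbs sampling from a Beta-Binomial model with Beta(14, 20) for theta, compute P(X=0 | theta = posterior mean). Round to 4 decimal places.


Posterior mean = alpha/(alpha+beta) = 14/34 = 0.4118
P(X=0|theta=mean) = 1 - theta = 0.5882

0.5882


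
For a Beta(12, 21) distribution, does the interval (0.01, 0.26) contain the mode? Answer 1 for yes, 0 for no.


Mode of Beta(a,b) = (a-1)/(a+b-2)
= (12-1)/(12+21-2) = 0.3548
Check: 0.01 <= 0.3548 <= 0.26?
Result: 0

0


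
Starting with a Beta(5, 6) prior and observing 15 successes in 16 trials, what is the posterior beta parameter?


Posterior beta = prior beta + failures
Failures = 16 - 15 = 1
beta_post = 6 + 1 = 7

7


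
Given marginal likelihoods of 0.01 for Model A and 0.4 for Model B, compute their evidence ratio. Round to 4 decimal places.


Ratio = ML(A) / ML(B) = 0.01/0.4
= 0.025

0.025


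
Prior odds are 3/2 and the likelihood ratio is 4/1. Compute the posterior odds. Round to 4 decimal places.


Posterior odds = prior odds * likelihood ratio
= (3/2) * (4/1)
= 12 / 2
= 6.0

6.0


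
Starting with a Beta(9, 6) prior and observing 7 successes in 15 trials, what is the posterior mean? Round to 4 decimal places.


Posterior parameters: alpha = 9 + 7 = 16
beta = 6 + 8 = 14
Posterior mean = alpha / (alpha + beta) = 16 / 30
= 0.5333

0.5333


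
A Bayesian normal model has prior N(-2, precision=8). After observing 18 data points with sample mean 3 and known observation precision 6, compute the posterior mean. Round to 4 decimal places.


Posterior mean = (prior_precision * prior_mean + n * data_precision * data_mean) / (prior_precision + n * data_precision)
Numerator = 8*-2 + 18*6*3 = 308
Denominator = 8 + 18*6 = 116
Posterior mean = 2.6552

2.6552


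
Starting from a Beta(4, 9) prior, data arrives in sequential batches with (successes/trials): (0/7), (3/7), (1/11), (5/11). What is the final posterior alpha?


In sequential Bayesian updating, we sum all successes.
Total successes = 9
Final alpha = 4 + 9 = 13

13


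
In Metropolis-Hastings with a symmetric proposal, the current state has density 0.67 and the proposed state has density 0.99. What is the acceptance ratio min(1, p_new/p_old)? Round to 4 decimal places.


Ratio = p_new / p_old = 0.99 / 0.67 = 1.4776
Acceptance = min(1, 1.4776) = 1.0

1.0


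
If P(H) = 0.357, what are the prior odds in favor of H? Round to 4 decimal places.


Prior odds = P(H) / (1 - P(H))
= 0.357 / 0.643
= 0.5552

0.5552


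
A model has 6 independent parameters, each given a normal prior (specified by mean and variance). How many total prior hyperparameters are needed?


Each normal prior needs 2 hyperparameters (mean and variance).
Total = 2 * 6 = 12

12


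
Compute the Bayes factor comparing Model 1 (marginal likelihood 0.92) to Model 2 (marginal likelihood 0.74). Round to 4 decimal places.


BF12 = marginal likelihood of M1 / marginal likelihood of M2
= 0.92/0.74
= 1.2432

1.2432


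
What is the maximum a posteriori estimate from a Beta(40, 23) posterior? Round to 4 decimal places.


The MAP estimate equals the mode of the distribution.
Mode of Beta(a,b) = (a-1)/(a+b-2)
= 39/61
= 0.6393

0.6393


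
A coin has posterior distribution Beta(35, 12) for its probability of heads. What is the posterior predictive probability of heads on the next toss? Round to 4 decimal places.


Posterior predictive = E[theta] = alpha/(alpha+beta)
= 35/47
= 0.7447

0.7447


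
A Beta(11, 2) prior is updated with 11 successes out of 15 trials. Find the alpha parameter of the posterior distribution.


In the Beta-Binomial conjugate update:
alpha_post = alpha_prior + successes
= 11 + 11
= 22

22


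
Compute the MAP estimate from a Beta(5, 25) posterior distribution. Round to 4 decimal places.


MAP = mode of Beta distribution
= (alpha - 1)/(alpha + beta - 2)
= (5-1)/(5+25-2)
= 4/28 = 0.1429

0.1429


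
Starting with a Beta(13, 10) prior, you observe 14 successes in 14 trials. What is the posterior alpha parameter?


For a Beta-Binomial conjugate model:
Posterior alpha = prior alpha + number of successes
= 13 + 14 = 27

27


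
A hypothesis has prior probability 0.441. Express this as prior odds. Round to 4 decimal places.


Odds = P(H) / P(not H) = 0.441 / 0.559
= 0.7889

0.7889


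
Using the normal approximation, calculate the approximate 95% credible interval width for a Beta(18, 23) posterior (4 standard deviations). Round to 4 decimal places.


Var(Beta) = 18*23/(41^2 * 42) = 0.0059
SD = 0.0766
Width ~ 4*SD = 0.3063

0.3063


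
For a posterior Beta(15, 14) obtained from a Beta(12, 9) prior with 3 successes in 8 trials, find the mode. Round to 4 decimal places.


Mode = (alpha - 1) / (alpha + beta - 2)
= 14 / 27
= 0.5185

0.5185


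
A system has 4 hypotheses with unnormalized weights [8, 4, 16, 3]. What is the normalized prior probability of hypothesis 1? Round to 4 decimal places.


The normalized prior is the weight divided by the total.
Total weight = 31
P(H1) = 8 / 31 = 0.2581

0.2581


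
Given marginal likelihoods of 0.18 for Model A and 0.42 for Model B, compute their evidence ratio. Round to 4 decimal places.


Ratio = ML(A) / ML(B) = 0.18/0.42
= 0.4286

0.4286


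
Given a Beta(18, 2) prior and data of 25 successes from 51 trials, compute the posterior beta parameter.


Number of failures = 51 - 25 = 26
Posterior beta = 2 + 26 = 28

28


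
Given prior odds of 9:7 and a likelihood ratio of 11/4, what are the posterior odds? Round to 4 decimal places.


Posterior odds = prior odds * LR
Prior odds = 9/7 = 1.2857
LR = 11/4 = 2.75
Posterior odds = 1.2857 * 2.75 = 3.5357

3.5357


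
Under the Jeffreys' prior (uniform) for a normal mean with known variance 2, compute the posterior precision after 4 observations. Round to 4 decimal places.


Prior precision = 0 (flat prior).
Post. prec. = 0 + n/var = 4/2 = 2.0

2.0


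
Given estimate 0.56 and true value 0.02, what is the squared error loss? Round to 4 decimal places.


Squared error = (estimate - true)^2
Difference = 0.54
Loss = 0.54^2 = 0.2916

0.2916


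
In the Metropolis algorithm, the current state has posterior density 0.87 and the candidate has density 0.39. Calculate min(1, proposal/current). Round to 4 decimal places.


Ratio = 0.39/0.87 = 0.4483
Acceptance probability = min(1, 0.4483)
= 0.4483

0.4483


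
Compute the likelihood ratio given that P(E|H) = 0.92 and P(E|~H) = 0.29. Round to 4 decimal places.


LR = P(E|H) / P(E|~H)
= 0.92 / 0.29 = 3.1724

3.1724


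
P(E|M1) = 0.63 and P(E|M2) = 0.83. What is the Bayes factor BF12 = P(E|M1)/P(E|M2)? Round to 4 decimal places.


Bayes factor BF12 = P(E|M1) / P(E|M2)
= 0.63 / 0.83
= 0.759

0.759


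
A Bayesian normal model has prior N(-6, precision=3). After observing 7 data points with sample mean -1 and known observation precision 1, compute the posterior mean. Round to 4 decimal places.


Posterior mean = (prior_precision * prior_mean + n * data_precision * data_mean) / (prior_precision + n * data_precision)
Numerator = 3*-6 + 7*1*-1 = -25
Denominator = 3 + 7*1 = 10
Posterior mean = -2.5

-2.5


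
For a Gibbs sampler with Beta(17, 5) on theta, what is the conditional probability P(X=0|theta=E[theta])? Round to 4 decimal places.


E[theta] = 17/(17+5) = 0.7727
P(X=0|theta) = 1 - theta = 0.2273

0.2273


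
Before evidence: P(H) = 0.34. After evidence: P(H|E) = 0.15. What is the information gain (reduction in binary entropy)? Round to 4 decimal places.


Prior entropy = 0.9248
Posterior entropy = 0.6098
Information gain = 0.9248 - 0.6098 = 0.315

0.315


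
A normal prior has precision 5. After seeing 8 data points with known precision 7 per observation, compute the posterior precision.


In the conjugate normal model, precisions add:
tau_posterior = tau_prior + n * tau_data
= 5 + 8*7 = 61

61


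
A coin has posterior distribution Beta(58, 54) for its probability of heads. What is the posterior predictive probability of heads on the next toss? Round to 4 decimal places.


Posterior predictive = E[theta] = alpha/(alpha+beta)
= 58/112
= 0.5179

0.5179


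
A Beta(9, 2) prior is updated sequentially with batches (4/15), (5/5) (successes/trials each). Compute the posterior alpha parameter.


Sequential conjugate updating is equivalent to a single batch update.
Total successes across all batches = 9
alpha_posterior = alpha_prior + total_successes = 9 + 9
= 18

18
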